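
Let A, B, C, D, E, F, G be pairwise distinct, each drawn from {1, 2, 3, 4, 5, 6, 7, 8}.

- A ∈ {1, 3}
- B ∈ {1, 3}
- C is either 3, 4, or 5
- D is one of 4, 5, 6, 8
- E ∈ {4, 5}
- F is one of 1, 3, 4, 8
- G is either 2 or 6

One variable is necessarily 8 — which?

F

The 7 variables draw from only 7 values {1, 2, 3, 4, 5, 6, 8}, so each is used; only G can be 2, hence G = 2.
Among the 6 still-open variables, 6 fits only D (and all 6 values in {1, 3, 4, 5, 6, 8} must be used), so D = 6.
Among the 5 still-open variables, 8 fits only F (and all 5 values in {1, 3, 4, 5, 8} must be used), so F = 8.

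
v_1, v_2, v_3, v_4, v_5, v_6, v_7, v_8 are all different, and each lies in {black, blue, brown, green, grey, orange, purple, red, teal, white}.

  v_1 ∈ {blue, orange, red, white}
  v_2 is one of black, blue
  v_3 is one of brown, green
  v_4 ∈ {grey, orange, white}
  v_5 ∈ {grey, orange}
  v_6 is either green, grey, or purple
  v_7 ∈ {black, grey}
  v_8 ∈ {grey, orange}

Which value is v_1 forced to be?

v_5 and v_8 between them cover only {grey, orange} — a naked pair. Remove those values from v_1, v_4, v_6, v_7.
v_4 has just one choice, so v_4 = white. Eliminate white elsewhere: v_1.
v_7 must be black (only option left). Eliminate black elsewhere: v_2.
v_2's domain is down to {blue}, so v_2 = blue. Strike blue from v_1.
So v_1 = red.

red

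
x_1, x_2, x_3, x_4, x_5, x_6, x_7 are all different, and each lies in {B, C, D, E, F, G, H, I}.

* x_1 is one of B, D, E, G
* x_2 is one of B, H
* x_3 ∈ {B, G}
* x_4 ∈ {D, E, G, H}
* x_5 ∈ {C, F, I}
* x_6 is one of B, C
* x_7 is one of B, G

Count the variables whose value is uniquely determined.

The 2 variables x_3 and x_7 are confined to {B, G}, which locks those values in; drop them from x_1, x_2, x_4, x_6.
x_2 must be H (only option left). Eliminate H elsewhere: x_4.
x_6 must be C (only option left). So x_5 can't be C.
Determined: x_2=H, x_6=C. The other variables each still have more than one consistent value. That makes 2.

2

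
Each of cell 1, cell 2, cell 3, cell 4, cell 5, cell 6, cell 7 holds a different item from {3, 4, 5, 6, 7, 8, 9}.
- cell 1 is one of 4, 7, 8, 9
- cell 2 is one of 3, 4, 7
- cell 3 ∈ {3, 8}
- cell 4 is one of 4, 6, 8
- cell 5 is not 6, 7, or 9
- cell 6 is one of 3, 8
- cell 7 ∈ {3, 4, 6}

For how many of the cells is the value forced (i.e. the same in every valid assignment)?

3

Among the 7 variables, 5 fits only cell 5 (and all 7 values in {3, 4, 5, 6, 7, 8, 9} must be used), so cell 5 = 5.
The 6 still-open variables draw from only 6 values {3, 4, 6, 7, 8, 9}, so each is used; only cell 1 can be 9, hence cell 1 = 9.
The 5 still-open variables together cover exactly {3, 4, 6, 7, 8} — 5 values for 5 variables — and 7 appears only in cell 2's list, so cell 2 = 7.
cell 3 and cell 6 between them cover only {3, 8} — a naked pair. Remove those values from cell 4, cell 7.
Determined: cell 1=9, cell 2=7, cell 5=5. The other cells each still have more than one consistent value. That makes 3.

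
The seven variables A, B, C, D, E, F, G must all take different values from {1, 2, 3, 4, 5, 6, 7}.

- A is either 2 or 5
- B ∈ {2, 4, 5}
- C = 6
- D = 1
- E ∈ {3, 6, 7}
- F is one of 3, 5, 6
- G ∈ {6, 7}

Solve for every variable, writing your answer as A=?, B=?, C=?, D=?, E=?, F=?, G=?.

C has just one choice, so C = 6. Strike 6 from E, F, G.
D has just one choice, so D = 1.
G must be 7 (only option left). Eliminate 7 elsewhere: E.
E must be 3 (only option left). Remove 3 from F.
F has just one choice, so F = 5. Strike 5 from A, B.
A's domain is down to {2}, so A = 2. So B can't be 2.
B's domain is down to {4}, so B = 4.

A=2, B=4, C=6, D=1, E=3, F=5, G=7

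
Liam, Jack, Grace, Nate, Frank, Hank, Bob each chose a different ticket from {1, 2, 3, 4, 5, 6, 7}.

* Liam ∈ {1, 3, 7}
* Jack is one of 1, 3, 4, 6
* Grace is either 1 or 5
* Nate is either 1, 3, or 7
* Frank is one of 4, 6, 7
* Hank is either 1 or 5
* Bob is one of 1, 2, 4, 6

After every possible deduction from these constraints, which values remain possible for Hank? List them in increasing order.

Among the 7 variables, 2 fits only Bob (and all 7 values in {1, 2, 3, 4, 5, 6, 7} must be used), so Bob = 2.
The 2 variables Grace and Hank are confined to {1, 5}, which locks those values in; drop them from Liam, Jack, Nate.
The 2 variables Liam and Nate are confined to {3, 7}, which locks those values in; drop them from Jack, Frank.
No further eliminations apply; Hank can still be any of 1, 5.

1, 5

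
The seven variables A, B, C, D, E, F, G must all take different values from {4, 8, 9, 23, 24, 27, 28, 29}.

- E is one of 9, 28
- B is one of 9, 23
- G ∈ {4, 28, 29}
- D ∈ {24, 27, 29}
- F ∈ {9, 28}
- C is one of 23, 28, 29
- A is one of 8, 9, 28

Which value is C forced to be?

The 2 variables E and F are confined to {9, 28}, which locks those values in; drop them from A, B, C, G.
A must be 8 (only option left).
B's domain is down to {23}, so B = 23. Strike 23 from C.
So C = 29.

29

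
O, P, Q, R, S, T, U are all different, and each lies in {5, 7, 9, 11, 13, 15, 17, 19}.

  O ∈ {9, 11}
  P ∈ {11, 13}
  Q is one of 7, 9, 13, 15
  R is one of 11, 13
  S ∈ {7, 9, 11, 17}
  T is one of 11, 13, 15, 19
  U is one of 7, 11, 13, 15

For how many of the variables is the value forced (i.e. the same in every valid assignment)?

The 7 variables together cover exactly {7, 9, 11, 13, 15, 17, 19} — 7 values for 7 variables — and 17 appears only in S's list, so S = 17.
Among the 6 still-open variables, 19 fits only T (and all 6 values in {7, 9, 11, 13, 15, 19} must be used), so T = 19.
P and R share exactly the 2 values {11, 13}; by pigeonhole those values go to them, so strike 11, 13 from O, Q, U.
O's domain is down to {9}, so O = 9. Strike 9 from Q.
Determined: O=9, S=17, T=19. The other variables each still have more than one consistent value. That makes 3.

3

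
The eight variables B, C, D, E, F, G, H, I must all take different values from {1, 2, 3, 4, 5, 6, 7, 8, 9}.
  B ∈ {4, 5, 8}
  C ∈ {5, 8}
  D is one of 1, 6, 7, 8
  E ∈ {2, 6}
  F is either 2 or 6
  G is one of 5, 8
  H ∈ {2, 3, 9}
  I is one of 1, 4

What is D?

C and G between them cover only {5, 8} — a naked pair. Remove those values from B, D.
B's domain is down to {4}, so B = 4. So I can't be 4.
I must be 1 (only option left). Remove 1 from D.
The 2 variables E and F are confined to {2, 6}, which locks those values in; drop them from D, H.
So D = 7.

7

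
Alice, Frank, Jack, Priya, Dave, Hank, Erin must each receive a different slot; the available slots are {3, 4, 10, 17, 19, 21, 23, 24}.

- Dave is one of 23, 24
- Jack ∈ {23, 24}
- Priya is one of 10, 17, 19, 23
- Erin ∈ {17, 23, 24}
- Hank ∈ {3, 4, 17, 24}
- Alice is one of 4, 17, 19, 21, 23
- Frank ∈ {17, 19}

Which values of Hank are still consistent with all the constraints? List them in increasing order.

3, 4

Jack and Dave share exactly the 2 values {23, 24}; by pigeonhole those values go to them, so strike 23, 24 from Alice, Priya, Hank, Erin.
That leaves Erin = 17. Remove 17 from Alice, Frank, Priya, Hank.
Frank has just one choice, so Frank = 19. Remove 19 from Alice, Priya.
Priya must be 10 (only option left).
No further eliminations apply; Hank can still be any of 3, 4.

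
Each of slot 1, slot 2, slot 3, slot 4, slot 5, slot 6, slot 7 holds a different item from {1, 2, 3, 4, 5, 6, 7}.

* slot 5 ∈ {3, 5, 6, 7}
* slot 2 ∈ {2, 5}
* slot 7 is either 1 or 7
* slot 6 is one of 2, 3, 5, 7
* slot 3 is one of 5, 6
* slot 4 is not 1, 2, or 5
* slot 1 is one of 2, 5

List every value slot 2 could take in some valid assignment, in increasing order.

2, 5

The 7 variables draw from only 7 values {1, 2, 3, 4, 5, 6, 7}, so each is used; only slot 7 can be 1, hence slot 7 = 1.
Among the 6 still-open variables, 4 fits only slot 4 (and all 6 values in {2, 3, 4, 5, 6, 7} must be used), so slot 4 = 4.
slot 1 and slot 2 between them cover only {2, 5} — a naked pair. Remove those values from slot 3, slot 5, slot 6.
slot 3 has just one choice, so slot 3 = 6. So slot 5 can't be 6.
No further eliminations apply; slot 2 can still be any of 2, 5.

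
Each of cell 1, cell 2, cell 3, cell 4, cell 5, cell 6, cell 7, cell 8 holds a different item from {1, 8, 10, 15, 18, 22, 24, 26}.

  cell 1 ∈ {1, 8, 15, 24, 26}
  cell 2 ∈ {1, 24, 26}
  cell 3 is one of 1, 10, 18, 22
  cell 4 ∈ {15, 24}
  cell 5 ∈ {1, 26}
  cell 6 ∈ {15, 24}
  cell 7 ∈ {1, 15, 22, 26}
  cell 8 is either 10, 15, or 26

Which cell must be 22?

cell 7

The 8 variables draw from only 8 values {1, 8, 10, 15, 18, 22, 24, 26}, so each is used; only cell 1 can be 8, hence cell 1 = 8.
Among the 7 still-open variables, 18 fits only cell 3 (and all 7 values in {1, 10, 15, 18, 22, 24, 26} must be used), so cell 3 = 18.
Among the 6 still-open variables, 10 fits only cell 8 (and all 6 values in {1, 10, 15, 22, 24, 26} must be used), so cell 8 = 10.
The 5 still-open variables together cover exactly {1, 15, 22, 24, 26} — 5 values for 5 variables — and 22 appears only in cell 7's list, so cell 7 = 22.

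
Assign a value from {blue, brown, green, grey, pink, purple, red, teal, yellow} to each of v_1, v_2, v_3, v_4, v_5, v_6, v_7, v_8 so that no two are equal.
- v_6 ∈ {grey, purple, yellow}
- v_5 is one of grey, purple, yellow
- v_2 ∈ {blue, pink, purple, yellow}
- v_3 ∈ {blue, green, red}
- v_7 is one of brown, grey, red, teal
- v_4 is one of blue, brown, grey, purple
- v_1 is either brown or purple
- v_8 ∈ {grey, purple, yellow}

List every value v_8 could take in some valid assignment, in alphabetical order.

v_5, v_6, v_8 share exactly the 3 values {grey, purple, yellow}; by pigeonhole those values go to them, so strike grey, purple, yellow from v_1, v_2, v_4, v_7.
v_1's domain is down to {brown}, so v_1 = brown. Strike brown from v_4, v_7.
v_4's domain is down to {blue}, so v_4 = blue. Remove blue from v_2, v_3.
That leaves v_2 = pink.
No further eliminations apply; v_8 can still be any of grey, purple, yellow.

grey, purple, yellow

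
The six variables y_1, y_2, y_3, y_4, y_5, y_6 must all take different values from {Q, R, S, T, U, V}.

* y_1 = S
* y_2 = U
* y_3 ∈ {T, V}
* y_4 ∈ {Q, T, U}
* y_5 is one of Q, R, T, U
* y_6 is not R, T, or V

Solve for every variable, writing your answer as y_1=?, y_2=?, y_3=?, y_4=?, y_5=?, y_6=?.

y_1=S, y_2=U, y_3=V, y_4=T, y_5=R, y_6=Q

y_1's domain is down to {S}, so y_1 = S. So y_6 can't be S.
y_2's domain is down to {U}, so y_2 = U. Remove U from y_4, y_5, y_6.
That leaves y_6 = Q. So y_4, y_5 can't be Q.
y_4's domain is down to {T}, so y_4 = T. Eliminate T elsewhere: y_3, y_5.
y_5 has just one choice, so y_5 = R.
y_3 has just one choice, so y_3 = V.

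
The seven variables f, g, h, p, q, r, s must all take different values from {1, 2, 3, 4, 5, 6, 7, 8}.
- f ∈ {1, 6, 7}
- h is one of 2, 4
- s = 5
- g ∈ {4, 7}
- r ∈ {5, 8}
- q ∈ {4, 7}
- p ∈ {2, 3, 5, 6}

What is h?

2

s must be 5 (only option left). So p, r can't be 5.
r has just one choice, so r = 8.
The 2 variables g and q are confined to {4, 7}, which locks those values in; drop them from f, h.
So h = 2.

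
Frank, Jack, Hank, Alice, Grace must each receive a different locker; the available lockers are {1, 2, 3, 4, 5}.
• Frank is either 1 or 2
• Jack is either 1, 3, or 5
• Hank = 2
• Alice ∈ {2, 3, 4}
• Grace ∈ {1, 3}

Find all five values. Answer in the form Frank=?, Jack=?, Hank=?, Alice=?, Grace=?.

Frank=1, Jack=5, Hank=2, Alice=4, Grace=3

Hank must be 2 (only option left). Eliminate 2 elsewhere: Frank, Alice.
Frank must be 1 (only option left). So Jack, Grace can't be 1.
Grace has just one choice, so Grace = 3. Eliminate 3 elsewhere: Jack, Alice.
Jack must be 5 (only option left).
Alice has just one choice, so Alice = 4.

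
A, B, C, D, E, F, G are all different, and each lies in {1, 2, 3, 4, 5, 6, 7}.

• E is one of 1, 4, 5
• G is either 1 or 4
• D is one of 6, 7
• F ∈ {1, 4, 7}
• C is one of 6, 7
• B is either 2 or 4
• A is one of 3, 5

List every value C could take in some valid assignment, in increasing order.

Among the 7 variables, 2 fits only B (and all 7 values in {1, 2, 3, 4, 5, 6, 7} must be used), so B = 2.
Among the 6 still-open variables, 3 fits only A (and all 6 values in {1, 3, 4, 5, 6, 7} must be used), so A = 3.
The 5 still-open variables draw from only 5 values {1, 4, 5, 6, 7}, so each is used; only E can be 5, hence E = 5.
C and D share exactly the 2 values {6, 7}; by pigeonhole those values go to them, so strike 6, 7 from F.
No further eliminations apply; C can still be any of 6, 7.

6, 7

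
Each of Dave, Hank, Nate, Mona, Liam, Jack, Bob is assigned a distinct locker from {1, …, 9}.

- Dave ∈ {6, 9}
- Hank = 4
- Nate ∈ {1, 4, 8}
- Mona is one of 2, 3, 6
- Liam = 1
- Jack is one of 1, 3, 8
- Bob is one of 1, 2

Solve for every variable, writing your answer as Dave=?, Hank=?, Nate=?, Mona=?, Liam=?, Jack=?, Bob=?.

Dave=9, Hank=4, Nate=8, Mona=6, Liam=1, Jack=3, Bob=2

Hank has just one choice, so Hank = 4. Strike 4 from Nate.
That leaves Liam = 1. Strike 1 from Nate, Jack, Bob.
Bob has just one choice, so Bob = 2. Strike 2 from Mona.
Nate's domain is down to {8}, so Nate = 8. Remove 8 from Jack.
Jack has just one choice, so Jack = 3. So Mona can't be 3.
That leaves Mona = 6. Strike 6 from Dave.
That leaves Dave = 9.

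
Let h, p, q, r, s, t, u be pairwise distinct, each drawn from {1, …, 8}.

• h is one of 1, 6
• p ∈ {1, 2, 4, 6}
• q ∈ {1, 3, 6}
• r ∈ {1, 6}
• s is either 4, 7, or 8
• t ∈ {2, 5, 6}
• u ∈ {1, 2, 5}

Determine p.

h and r share exactly the 2 values {1, 6}; by pigeonhole those values go to them, so strike 1, 6 from p, q, t, u.
That leaves q = 3.
t and u share exactly the 2 values {2, 5}; by pigeonhole those values go to them, so strike 2, 5 from p.
So p = 4.

4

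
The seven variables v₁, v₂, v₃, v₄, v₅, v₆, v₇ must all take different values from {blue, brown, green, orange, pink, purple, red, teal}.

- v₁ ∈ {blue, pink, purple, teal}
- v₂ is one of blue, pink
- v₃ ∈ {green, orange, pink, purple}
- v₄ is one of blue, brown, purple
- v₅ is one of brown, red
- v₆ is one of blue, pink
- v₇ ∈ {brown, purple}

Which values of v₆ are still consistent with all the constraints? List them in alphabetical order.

v₂ and v₆ between them cover only {blue, pink} — a naked pair. Remove those values from v₁, v₃, v₄.
v₄ and v₇ share exactly the 2 values {brown, purple}; by pigeonhole those values go to them, so strike brown, purple from v₁, v₃, v₅.
v₁ has just one choice, so v₁ = teal.
v₅'s domain is down to {red}, so v₅ = red.
No further eliminations apply; v₆ can still be any of blue, pink.

blue, pink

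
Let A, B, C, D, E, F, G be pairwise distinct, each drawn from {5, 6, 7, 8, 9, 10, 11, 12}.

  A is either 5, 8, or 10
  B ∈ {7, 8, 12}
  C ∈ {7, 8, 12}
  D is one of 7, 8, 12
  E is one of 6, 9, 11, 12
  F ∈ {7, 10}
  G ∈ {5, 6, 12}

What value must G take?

6

B, C, D between them cover only {7, 8, 12} — a naked triple. Remove those values from A, E, F, G.
F's domain is down to {10}, so F = 10. Eliminate 10 elsewhere: A.
A has just one choice, so A = 5. Strike 5 from G.
So G = 6.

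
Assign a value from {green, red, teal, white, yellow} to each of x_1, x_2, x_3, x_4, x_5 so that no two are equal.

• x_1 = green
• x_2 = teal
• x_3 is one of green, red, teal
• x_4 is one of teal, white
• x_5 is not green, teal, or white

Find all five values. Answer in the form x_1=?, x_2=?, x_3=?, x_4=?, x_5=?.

x_1 has just one choice, so x_1 = green. Eliminate green elsewhere: x_3.
x_2 has just one choice, so x_2 = teal. Remove teal from x_3, x_4.
That leaves x_3 = red. So x_5 can't be red.
x_4 has just one choice, so x_4 = white.
x_5 must be yellow (only option left).

x_1=green, x_2=teal, x_3=red, x_4=white, x_5=yellow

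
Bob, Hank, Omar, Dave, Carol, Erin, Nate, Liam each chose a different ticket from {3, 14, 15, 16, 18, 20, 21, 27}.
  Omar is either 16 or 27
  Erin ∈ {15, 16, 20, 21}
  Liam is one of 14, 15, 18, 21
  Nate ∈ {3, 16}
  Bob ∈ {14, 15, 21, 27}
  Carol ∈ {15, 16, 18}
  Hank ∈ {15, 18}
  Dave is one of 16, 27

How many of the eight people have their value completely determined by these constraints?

The 8 variables together cover exactly {3, 14, 15, 16, 18, 20, 21, 27} — 8 values for 8 variables — and 3 appears only in Nate's list, so Nate = 3.
The 7 still-open variables together cover exactly {14, 15, 16, 18, 20, 21, 27} — 7 values for 7 variables — and 20 appears only in Erin's list, so Erin = 20.
Omar and Dave share exactly the 2 values {16, 27}; by pigeonhole those values go to them, so strike 16, 27 from Bob, Carol.
Hank and Carol share exactly the 2 values {15, 18}; by pigeonhole those values go to them, so strike 15, 18 from Bob, Liam.
Determined: Erin=20, Nate=3. The other people each still have more than one consistent value. That makes 2.

2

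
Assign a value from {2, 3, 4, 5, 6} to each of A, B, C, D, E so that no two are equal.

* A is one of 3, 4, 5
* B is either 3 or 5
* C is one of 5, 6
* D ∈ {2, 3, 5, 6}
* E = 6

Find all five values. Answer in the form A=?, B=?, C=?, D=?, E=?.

E must be 6 (only option left). Eliminate 6 elsewhere: C, D.
C must be 5 (only option left). Remove 5 from A, B, D.
B's domain is down to {3}, so B = 3. Remove 3 from A, D.
D has just one choice, so D = 2.
That leaves A = 4.

A=4, B=3, C=5, D=2, E=6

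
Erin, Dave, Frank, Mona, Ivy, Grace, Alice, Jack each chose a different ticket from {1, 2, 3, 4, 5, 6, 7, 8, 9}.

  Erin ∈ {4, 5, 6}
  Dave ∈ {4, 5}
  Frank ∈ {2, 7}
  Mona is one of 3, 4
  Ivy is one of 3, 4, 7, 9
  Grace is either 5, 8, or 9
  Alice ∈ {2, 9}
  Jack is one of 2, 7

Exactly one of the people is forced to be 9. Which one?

Among the 8 variables, 6 fits only Erin (and all 8 values in {2, 3, 4, 5, 6, 7, 8, 9} must be used), so Erin = 6.
Among the 7 still-open variables, 8 fits only Grace (and all 7 values in {2, 3, 4, 5, 7, 8, 9} must be used), so Grace = 8.
The 6 still-open variables together cover exactly {2, 3, 4, 5, 7, 9} — 6 values for 6 variables — and 5 appears only in Dave's list, so Dave = 5.
The 2 variables Frank and Jack are confined to {2, 7}, which locks those values in; drop them from Ivy, Alice.
So 9 goes to Alice.

Alice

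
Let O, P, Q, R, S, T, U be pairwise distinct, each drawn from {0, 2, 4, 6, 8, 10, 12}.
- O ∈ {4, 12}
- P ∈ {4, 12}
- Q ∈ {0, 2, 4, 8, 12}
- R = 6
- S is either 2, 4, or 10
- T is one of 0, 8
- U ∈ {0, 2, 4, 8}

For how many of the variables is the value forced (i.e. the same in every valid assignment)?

R has just one choice, so R = 6.
The 6 still-open variables draw from only 6 values {0, 2, 4, 8, 10, 12}, so each is used; only S can be 10, hence S = 10.
The 2 variables O and P are confined to {4, 12}, which locks those values in; drop them from Q, U.
Determined: R=6, S=10. The other variables each still have more than one consistent value. That makes 2.

2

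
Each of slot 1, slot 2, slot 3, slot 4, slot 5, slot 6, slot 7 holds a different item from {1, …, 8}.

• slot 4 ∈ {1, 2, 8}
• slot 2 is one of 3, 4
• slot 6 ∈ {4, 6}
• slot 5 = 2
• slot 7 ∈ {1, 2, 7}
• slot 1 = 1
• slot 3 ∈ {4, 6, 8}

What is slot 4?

8

slot 1 has just one choice, so slot 1 = 1. Remove 1 from slot 4, slot 7.
slot 5 must be 2 (only option left). Strike 2 from slot 4, slot 7.
So slot 4 = 8.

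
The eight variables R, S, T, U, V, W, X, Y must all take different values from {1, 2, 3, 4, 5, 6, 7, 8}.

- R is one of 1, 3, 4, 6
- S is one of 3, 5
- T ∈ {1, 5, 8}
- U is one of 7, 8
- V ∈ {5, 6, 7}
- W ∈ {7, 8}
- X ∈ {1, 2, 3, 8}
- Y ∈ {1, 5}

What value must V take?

The 8 variables together cover exactly {1, 2, 3, 4, 5, 6, 7, 8} — 8 values for 8 variables — and 2 appears only in X's list, so X = 2.
The 7 still-open variables draw from only 7 values {1, 3, 4, 5, 6, 7, 8}, so each is used; only R can be 4, hence R = 4.
The 6 still-open variables draw from only 6 values {1, 3, 5, 6, 7, 8}, so each is used; only S can be 3, hence S = 3.
The 5 still-open variables draw from only 5 values {1, 5, 6, 7, 8}, so each is used; only V can be 6, hence V = 6.

6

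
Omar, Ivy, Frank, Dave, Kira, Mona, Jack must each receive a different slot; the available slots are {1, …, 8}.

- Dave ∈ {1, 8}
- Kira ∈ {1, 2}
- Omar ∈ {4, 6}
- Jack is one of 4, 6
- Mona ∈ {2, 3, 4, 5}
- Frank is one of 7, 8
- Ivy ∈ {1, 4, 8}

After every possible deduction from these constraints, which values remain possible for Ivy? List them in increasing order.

Omar and Jack share exactly the 2 values {4, 6}; by pigeonhole those values go to them, so strike 4, 6 from Ivy, Mona.
The 2 variables Ivy and Dave are confined to {1, 8}, which locks those values in; drop them from Frank, Kira.
Frank must be 7 (only option left).
Kira must be 2 (only option left). So Mona can't be 2.
No further eliminations apply; Ivy can still be any of 1, 8.

1, 8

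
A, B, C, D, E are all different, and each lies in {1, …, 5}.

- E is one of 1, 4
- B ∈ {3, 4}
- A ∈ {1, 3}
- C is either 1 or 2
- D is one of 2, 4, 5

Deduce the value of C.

The 5 variables together cover exactly {1, 2, 3, 4, 5} — 5 values for 5 variables — and 5 appears only in D's list, so D = 5.
The 4 still-open variables together cover exactly {1, 2, 3, 4} — 4 values for 4 variables — and 2 appears only in C's list, so C = 2.

2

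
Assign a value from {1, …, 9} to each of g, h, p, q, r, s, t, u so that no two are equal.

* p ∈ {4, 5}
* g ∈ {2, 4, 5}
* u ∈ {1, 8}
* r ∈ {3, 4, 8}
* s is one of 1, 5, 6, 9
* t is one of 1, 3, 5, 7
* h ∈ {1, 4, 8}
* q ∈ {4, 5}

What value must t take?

p and q share exactly the 2 values {4, 5}; by pigeonhole those values go to them, so strike 4, 5 from g, h, r, s, t.
g's domain is down to {2}, so g = 2.
h and u between them cover only {1, 8} — a naked pair. Remove those values from r, s, t.
r must be 3 (only option left). Strike 3 from t.
So t = 7.

7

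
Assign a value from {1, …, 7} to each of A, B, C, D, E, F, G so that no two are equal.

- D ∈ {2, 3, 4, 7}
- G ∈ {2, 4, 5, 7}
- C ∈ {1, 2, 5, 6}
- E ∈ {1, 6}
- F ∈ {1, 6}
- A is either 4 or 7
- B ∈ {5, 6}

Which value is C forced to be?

The 7 variables draw from only 7 values {1, 2, 3, 4, 5, 6, 7}, so each is used; only D can be 3, hence D = 3.
E and F between them cover only {1, 6} — a naked pair. Remove those values from B, C.
B's domain is down to {5}, so B = 5. Strike 5 from C, G.
So C = 2.

2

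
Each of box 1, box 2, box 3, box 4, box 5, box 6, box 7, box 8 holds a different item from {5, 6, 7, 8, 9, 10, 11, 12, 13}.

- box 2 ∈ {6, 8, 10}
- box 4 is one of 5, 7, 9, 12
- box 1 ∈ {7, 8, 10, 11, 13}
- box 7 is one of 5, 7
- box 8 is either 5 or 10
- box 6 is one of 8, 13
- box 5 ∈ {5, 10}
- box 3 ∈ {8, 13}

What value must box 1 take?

The 2 variables box 3 and box 6 are confined to {8, 13}, which locks those values in; drop them from box 1, box 2.
box 5 and box 8 between them cover only {5, 10} — a naked pair. Remove those values from box 1, box 2, box 4, box 7.
box 2 must be 6 (only option left).
box 7 must be 7 (only option left). So box 1, box 4 can't be 7.
So box 1 = 11.

11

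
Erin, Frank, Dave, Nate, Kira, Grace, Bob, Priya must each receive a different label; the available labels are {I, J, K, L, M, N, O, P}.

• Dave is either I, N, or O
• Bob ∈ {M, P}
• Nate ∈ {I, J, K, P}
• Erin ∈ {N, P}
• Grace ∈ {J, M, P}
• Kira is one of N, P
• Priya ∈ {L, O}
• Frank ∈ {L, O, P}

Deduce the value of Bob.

M

The 8 variables draw from only 8 values {I, J, K, L, M, N, O, P}, so each is used; only Nate can be K, hence Nate = K.
The 7 still-open variables draw from only 7 values {I, J, L, M, N, O, P}, so each is used; only Dave can be I, hence Dave = I.
Among the 6 still-open variables, J fits only Grace (and all 6 values in {J, L, M, N, O, P} must be used), so Grace = J.
The 5 still-open variables draw from only 5 values {L, M, N, O, P}, so each is used; only Bob can be M, hence Bob = M.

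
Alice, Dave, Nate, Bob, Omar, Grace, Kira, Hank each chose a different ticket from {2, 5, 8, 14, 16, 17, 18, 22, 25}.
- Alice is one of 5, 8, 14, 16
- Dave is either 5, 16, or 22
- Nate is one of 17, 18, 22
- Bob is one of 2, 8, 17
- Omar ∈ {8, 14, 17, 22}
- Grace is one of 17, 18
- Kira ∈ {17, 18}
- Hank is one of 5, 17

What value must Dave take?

The 8 variables together cover exactly {2, 5, 8, 14, 16, 17, 18, 22} — 8 values for 8 variables — and 2 appears only in Bob's list, so Bob = 2.
Grace and Kira between them cover only {17, 18} — a naked pair. Remove those values from Nate, Omar, Hank.
That leaves Nate = 22. Eliminate 22 elsewhere: Dave, Omar.
Hank's domain is down to {5}, so Hank = 5. Strike 5 from Alice, Dave.
So Dave = 16.

16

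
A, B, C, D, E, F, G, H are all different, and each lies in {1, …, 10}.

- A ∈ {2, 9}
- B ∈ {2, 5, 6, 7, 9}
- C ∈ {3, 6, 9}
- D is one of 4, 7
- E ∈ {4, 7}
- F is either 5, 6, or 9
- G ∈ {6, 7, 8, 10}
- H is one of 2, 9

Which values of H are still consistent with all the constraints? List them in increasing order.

The 2 variables A and H are confined to {2, 9}, which locks those values in; drop them from B, C, F.
D and E between them cover only {4, 7} — a naked pair. Remove those values from B, G.
B and F between them cover only {5, 6} — a naked pair. Remove those values from C, G.
That leaves C = 3.
No further eliminations apply; H can still be any of 2, 9.

2, 9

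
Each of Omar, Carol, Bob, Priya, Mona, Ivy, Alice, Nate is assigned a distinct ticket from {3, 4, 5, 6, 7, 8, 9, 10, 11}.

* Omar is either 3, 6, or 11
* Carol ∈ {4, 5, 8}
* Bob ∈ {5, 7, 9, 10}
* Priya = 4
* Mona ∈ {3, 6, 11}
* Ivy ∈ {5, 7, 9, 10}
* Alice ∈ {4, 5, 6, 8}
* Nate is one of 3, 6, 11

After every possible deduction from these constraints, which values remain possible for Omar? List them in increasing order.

Priya has just one choice, so Priya = 4. Strike 4 from Carol, Alice.
Omar, Mona, Nate between them cover only {3, 6, 11} — a naked triple. Remove those values from Alice.
The 2 variables Carol and Alice are confined to {5, 8}, which locks those values in; drop them from Bob, Ivy.
No further eliminations apply; Omar can still be any of 3, 6, 11.

3, 6, 11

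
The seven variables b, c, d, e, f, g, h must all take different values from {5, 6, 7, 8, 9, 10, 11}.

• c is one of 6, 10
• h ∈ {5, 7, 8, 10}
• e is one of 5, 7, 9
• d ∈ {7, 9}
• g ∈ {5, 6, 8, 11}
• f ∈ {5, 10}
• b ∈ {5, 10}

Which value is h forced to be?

8

The 7 variables together cover exactly {5, 6, 7, 8, 9, 10, 11} — 7 values for 7 variables — and 11 appears only in g's list, so g = 11.
The 6 still-open variables draw from only 6 values {5, 6, 7, 8, 9, 10}, so each is used; only c can be 6, hence c = 6.
Among the 5 still-open variables, 8 fits only h (and all 5 values in {5, 7, 8, 9, 10} must be used), so h = 8.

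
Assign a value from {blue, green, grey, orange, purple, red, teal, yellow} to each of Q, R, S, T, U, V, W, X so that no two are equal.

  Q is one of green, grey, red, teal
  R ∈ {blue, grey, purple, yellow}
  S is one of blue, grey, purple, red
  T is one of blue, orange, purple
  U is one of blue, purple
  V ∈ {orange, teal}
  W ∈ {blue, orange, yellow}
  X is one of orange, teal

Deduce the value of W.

The 8 variables draw from only 8 values {blue, green, grey, orange, purple, red, teal, yellow}, so each is used; only Q can be green, hence Q = green.
The 7 still-open variables together cover exactly {blue, grey, orange, purple, red, teal, yellow} — 7 values for 7 variables — and red appears only in S's list, so S = red.
The 6 still-open variables together cover exactly {blue, grey, orange, purple, teal, yellow} — 6 values for 6 variables — and grey appears only in R's list, so R = grey.
Among the 5 still-open variables, yellow fits only W (and all 5 values in {blue, orange, purple, teal, yellow} must be used), so W = yellow.

yellow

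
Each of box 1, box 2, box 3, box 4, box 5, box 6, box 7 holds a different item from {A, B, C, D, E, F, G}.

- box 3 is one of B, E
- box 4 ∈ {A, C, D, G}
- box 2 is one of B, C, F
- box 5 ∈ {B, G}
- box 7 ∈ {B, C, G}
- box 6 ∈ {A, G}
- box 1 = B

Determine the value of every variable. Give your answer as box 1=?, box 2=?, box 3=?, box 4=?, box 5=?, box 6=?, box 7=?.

box 1=B, box 2=F, box 3=E, box 4=D, box 5=G, box 6=A, box 7=C

box 1 must be B (only option left). Remove B from box 2, box 3, box 5, box 7.
box 3 has just one choice, so box 3 = E.
box 5's domain is down to {G}, so box 5 = G. Eliminate G elsewhere: box 4, box 6, box 7.
box 6 has just one choice, so box 6 = A. Eliminate A elsewhere: box 4.
That leaves box 7 = C. Eliminate C elsewhere: box 2, box 4.
box 2's domain is down to {F}, so box 2 = F.
box 4 must be D (only option left).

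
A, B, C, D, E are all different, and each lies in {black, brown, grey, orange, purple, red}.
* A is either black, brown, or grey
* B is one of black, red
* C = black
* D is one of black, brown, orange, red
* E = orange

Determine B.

red

C must be black (only option left). Strike black from A, B, D.
So B = red.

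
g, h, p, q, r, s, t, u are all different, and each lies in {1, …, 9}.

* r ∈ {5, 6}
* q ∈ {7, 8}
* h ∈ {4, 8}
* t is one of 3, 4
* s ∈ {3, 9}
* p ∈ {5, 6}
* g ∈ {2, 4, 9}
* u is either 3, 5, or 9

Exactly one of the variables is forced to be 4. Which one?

t

The 8 variables together cover exactly {2, 3, 4, 5, 6, 7, 8, 9} — 8 values for 8 variables — and 2 appears only in g's list, so g = 2.
Among the 7 still-open variables, 7 fits only q (and all 7 values in {3, 4, 5, 6, 7, 8, 9} must be used), so q = 7.
The 6 still-open variables together cover exactly {3, 4, 5, 6, 8, 9} — 6 values for 6 variables — and 8 appears only in h's list, so h = 8.
The 5 still-open variables together cover exactly {3, 4, 5, 6, 9} — 5 values for 5 variables — and 4 appears only in t's list, so t = 4.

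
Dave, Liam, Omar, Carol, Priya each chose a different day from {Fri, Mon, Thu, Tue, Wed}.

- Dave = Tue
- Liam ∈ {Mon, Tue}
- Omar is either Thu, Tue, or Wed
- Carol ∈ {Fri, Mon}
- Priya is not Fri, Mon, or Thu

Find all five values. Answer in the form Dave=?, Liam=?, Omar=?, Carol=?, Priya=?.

Dave=Tue, Liam=Mon, Omar=Thu, Carol=Fri, Priya=Wed

Dave must be Tue (only option left). So Liam, Omar, Priya can't be Tue.
That leaves Liam = Mon. Strike Mon from Carol.
Carol's domain is down to {Fri}, so Carol = Fri.
Priya must be Wed (only option left). Remove Wed from Omar.
Omar's domain is down to {Thu}, so Omar = Thu.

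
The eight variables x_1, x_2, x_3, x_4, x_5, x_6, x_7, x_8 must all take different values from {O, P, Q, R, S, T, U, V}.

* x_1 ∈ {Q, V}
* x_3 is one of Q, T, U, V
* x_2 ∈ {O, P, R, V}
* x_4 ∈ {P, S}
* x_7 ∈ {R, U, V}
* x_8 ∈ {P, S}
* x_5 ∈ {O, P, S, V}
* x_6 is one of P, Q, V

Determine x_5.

The 8 variables draw from only 8 values {O, P, Q, R, S, T, U, V}, so each is used; only x_3 can be T, hence x_3 = T.
The 7 still-open variables together cover exactly {O, P, Q, R, S, U, V} — 7 values for 7 variables — and U appears only in x_7's list, so x_7 = U.
The 6 still-open variables draw from only 6 values {O, P, Q, R, S, V}, so each is used; only x_2 can be R, hence x_2 = R.
The 5 still-open variables draw from only 5 values {O, P, Q, S, V}, so each is used; only x_5 can be O, hence x_5 = O.

O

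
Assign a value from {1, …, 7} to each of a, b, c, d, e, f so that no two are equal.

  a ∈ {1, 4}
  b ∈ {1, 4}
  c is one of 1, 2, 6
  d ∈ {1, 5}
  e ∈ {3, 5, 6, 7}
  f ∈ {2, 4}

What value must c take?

6

The 2 variables a and b are confined to {1, 4}, which locks those values in; drop them from c, d, f.
d's domain is down to {5}, so d = 5. Strike 5 from e.
f's domain is down to {2}, so f = 2. So c can't be 2.
So c = 6.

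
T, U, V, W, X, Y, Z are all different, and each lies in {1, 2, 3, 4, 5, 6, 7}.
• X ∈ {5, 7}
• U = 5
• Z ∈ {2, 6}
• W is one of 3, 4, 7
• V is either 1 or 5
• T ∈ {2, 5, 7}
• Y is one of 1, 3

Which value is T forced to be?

2

U must be 5 (only option left). Eliminate 5 elsewhere: T, V, X.
V's domain is down to {1}, so V = 1. Eliminate 1 elsewhere: Y.
X must be 7 (only option left). Strike 7 from T, W.
So T = 2.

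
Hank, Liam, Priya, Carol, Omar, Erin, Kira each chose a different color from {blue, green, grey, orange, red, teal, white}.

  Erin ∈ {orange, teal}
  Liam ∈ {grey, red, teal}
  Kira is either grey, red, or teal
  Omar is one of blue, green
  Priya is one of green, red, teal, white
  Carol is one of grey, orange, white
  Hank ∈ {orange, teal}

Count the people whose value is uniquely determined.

3

The 7 variables together cover exactly {blue, green, grey, orange, red, teal, white} — 7 values for 7 variables — and blue appears only in Omar's list, so Omar = blue.
Among the 6 still-open variables, green fits only Priya (and all 6 values in {green, grey, orange, red, teal, white} must be used), so Priya = green.
Among the 5 still-open variables, white fits only Carol (and all 5 values in {grey, orange, red, teal, white} must be used), so Carol = white.
Hank and Erin share exactly the 2 values {orange, teal}; by pigeonhole those values go to them, so strike orange, teal from Liam, Kira.
Determined: Priya=green, Carol=white, Omar=blue. The other people each still have more than one consistent value. That makes 3.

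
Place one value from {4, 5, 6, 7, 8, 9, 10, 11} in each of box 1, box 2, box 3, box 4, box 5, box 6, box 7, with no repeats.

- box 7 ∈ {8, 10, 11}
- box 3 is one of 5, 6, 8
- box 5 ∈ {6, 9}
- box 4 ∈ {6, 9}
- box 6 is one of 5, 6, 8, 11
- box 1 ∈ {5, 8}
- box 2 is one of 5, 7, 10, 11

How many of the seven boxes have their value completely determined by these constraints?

3

The 7 variables together cover exactly {5, 6, 7, 8, 9, 10, 11} — 7 values for 7 variables — and 7 appears only in box 2's list, so box 2 = 7.
Among the 6 still-open variables, 10 fits only box 7 (and all 6 values in {5, 6, 8, 9, 10, 11} must be used), so box 7 = 10.
The 5 still-open variables draw from only 5 values {5, 6, 8, 9, 11}, so each is used; only box 6 can be 11, hence box 6 = 11.
box 4 and box 5 share exactly the 2 values {6, 9}; by pigeonhole those values go to them, so strike 6, 9 from box 3.
Determined: box 2=7, box 6=11, box 7=10. The other boxes each still have more than one consistent value. That makes 3.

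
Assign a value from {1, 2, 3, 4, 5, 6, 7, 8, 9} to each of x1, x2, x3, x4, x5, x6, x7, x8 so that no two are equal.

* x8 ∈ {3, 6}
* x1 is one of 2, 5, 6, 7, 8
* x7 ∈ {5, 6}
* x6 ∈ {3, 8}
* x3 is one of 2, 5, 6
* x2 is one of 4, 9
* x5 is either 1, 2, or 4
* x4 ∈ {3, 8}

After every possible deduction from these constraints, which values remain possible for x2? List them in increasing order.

4, 9

The 2 variables x4 and x6 are confined to {3, 8}, which locks those values in; drop them from x1, x8.
x8's domain is down to {6}, so x8 = 6. Remove 6 from x1, x3, x7.
x7's domain is down to {5}, so x7 = 5. Remove 5 from x1, x3.
That leaves x3 = 2. Strike 2 from x1, x5.
x1 has just one choice, so x1 = 7.
No further eliminations apply; x2 can still be any of 4, 9.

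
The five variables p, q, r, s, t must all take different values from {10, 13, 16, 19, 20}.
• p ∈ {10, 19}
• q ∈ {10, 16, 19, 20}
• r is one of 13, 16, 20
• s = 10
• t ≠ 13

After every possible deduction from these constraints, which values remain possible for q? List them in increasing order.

s has just one choice, so s = 10. Strike 10 from p, q, t.
That leaves p = 19. Strike 19 from q, t.
The 3 still-open variables together cover exactly {13, 16, 20} — 3 values for 3 variables — and 13 appears only in r's list, so r = 13.
No further eliminations apply; q can still be any of 16, 20.

16, 20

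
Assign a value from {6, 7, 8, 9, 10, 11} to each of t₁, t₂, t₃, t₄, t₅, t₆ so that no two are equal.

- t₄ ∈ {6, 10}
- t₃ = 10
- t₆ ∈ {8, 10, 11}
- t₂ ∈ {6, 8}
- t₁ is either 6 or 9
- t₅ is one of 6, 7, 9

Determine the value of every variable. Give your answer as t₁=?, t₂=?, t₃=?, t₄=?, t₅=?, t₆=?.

t₁=9, t₂=8, t₃=10, t₄=6, t₅=7, t₆=11

t₃ has just one choice, so t₃ = 10. Strike 10 from t₄, t₆.
t₄ has just one choice, so t₄ = 6. Strike 6 from t₁, t₂, t₅.
t₁ has just one choice, so t₁ = 9. Strike 9 from t₅.
t₂ has just one choice, so t₂ = 8. Eliminate 8 elsewhere: t₆.
t₅ has just one choice, so t₅ = 7.
That leaves t₆ = 11.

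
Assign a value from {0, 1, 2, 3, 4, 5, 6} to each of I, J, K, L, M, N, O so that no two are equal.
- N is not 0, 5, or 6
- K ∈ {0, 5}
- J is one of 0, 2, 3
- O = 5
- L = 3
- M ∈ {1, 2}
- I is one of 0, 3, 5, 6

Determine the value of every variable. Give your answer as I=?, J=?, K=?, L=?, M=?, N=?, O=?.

I=6, J=2, K=0, L=3, M=1, N=4, O=5

L's domain is down to {3}, so L = 3. Eliminate 3 elsewhere: I, J, N.
O must be 5 (only option left). Eliminate 5 elsewhere: I, K.
K must be 0 (only option left). So I, J can't be 0.
I must be 6 (only option left).
J has just one choice, so J = 2. Eliminate 2 elsewhere: M, N.
M must be 1 (only option left). So N can't be 1.
N's domain is down to {4}, so N = 4.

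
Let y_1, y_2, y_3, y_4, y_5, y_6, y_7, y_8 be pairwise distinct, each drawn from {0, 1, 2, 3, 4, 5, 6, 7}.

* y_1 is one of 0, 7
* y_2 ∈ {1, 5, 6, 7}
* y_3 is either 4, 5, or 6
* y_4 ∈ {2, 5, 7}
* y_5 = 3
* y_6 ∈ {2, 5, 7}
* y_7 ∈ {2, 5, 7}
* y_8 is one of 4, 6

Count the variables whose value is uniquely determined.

3

y_5 has just one choice, so y_5 = 3.
Among the 7 still-open variables, 0 fits only y_1 (and all 7 values in {0, 1, 2, 4, 5, 6, 7} must be used), so y_1 = 0.
Among the 6 still-open variables, 1 fits only y_2 (and all 6 values in {1, 2, 4, 5, 6, 7} must be used), so y_2 = 1.
y_4, y_6, y_7 between them cover only {2, 5, 7} — a naked triple. Remove those values from y_3.
Determined: y_1=0, y_2=1, y_5=3. The other variables each still have more than one consistent value. That makes 3.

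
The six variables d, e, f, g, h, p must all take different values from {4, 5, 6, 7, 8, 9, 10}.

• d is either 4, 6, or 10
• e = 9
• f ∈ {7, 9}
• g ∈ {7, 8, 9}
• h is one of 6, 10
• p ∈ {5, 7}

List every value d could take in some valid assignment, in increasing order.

4, 6, 10

e's domain is down to {9}, so e = 9. Strike 9 from f, g.
That leaves f = 7. Eliminate 7 elsewhere: g, p.
That leaves g = 8.
p's domain is down to {5}, so p = 5.
No further eliminations apply; d can still be any of 4, 6, 10.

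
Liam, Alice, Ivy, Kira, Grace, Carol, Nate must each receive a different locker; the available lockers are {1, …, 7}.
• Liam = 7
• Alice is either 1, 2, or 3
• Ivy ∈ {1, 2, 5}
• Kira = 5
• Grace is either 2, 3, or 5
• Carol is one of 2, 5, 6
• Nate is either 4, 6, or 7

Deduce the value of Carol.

Liam must be 7 (only option left). Strike 7 from Nate.
That leaves Kira = 5. Remove 5 from Ivy, Grace, Carol.
The 5 still-open variables together cover exactly {1, 2, 3, 4, 6} — 5 values for 5 variables — and 4 appears only in Nate's list, so Nate = 4.
Among the 4 still-open variables, 6 fits only Carol (and all 4 values in {1, 2, 3, 6} must be used), so Carol = 6.

6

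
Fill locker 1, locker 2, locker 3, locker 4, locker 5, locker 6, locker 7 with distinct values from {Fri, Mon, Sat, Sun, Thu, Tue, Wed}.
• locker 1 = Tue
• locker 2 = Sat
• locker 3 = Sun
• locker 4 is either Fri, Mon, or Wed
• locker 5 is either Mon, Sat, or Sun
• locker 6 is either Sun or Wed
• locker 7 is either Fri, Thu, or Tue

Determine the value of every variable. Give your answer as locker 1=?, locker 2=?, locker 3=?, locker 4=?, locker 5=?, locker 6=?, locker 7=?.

locker 1=Tue, locker 2=Sat, locker 3=Sun, locker 4=Fri, locker 5=Mon, locker 6=Wed, locker 7=Thu

locker 1's domain is down to {Tue}, so locker 1 = Tue. Remove Tue from locker 7.
That leaves locker 2 = Sat. Strike Sat from locker 5.
locker 3 has just one choice, so locker 3 = Sun. Remove Sun from locker 5, locker 6.
locker 5 has just one choice, so locker 5 = Mon. Strike Mon from locker 4.
locker 6's domain is down to {Wed}, so locker 6 = Wed. Eliminate Wed elsewhere: locker 4.
locker 4 must be Fri (only option left). So locker 7 can't be Fri.
locker 7 has just one choice, so locker 7 = Thu.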